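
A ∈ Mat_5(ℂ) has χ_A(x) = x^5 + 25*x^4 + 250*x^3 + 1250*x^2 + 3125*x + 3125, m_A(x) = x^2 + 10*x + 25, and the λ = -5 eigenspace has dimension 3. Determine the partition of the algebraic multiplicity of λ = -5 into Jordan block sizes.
Block sizes for λ = -5: [2, 2, 1]

Step 1 — from the characteristic polynomial, algebraic multiplicity of λ = -5 is 5. From dim ker(A − (-5)·I) = 3, there are exactly 3 Jordan blocks for λ = -5.
Step 2 — from the minimal polynomial, the factor (x + 5)^2 tells us the largest block for λ = -5 has size 2.
Step 3 — with total size 5, 3 blocks, and largest block 2, the block sizes (in nonincreasing order) are [2, 2, 1].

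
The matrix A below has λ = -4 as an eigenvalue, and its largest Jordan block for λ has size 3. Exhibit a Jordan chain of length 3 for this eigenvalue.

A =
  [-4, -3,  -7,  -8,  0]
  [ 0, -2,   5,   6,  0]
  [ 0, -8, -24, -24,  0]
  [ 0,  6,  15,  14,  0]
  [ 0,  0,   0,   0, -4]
A Jordan chain for λ = -4 of length 3:
v_1 = (2, 0, 0, 0, 0)ᵀ
v_2 = (-3, 2, -8, 6, 0)ᵀ
v_3 = (0, 1, 0, 0, 0)ᵀ

Let N = A − (-4)·I. We want v_3 with N^3 v_3 = 0 but N^2 v_3 ≠ 0; then v_{j-1} := N · v_j for j = 3, …, 2.

Pick v_3 = (0, 1, 0, 0, 0)ᵀ.
Then v_2 = N · v_3 = (-3, 2, -8, 6, 0)ᵀ.
Then v_1 = N · v_2 = (2, 0, 0, 0, 0)ᵀ.

Sanity check: (A − (-4)·I) v_1 = (0, 0, 0, 0, 0)ᵀ = 0. ✓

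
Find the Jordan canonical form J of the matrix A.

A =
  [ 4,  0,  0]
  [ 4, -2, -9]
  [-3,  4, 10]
J_3(4)

The characteristic polynomial is
  det(x·I − A) = x^3 - 12*x^2 + 48*x - 64 = (x - 4)^3

Eigenvalues and multiplicities (the geometric multiplicity of λ is n − rank(A − λI), which equals the number of Jordan blocks for λ):
  λ = 4: algebraic multiplicity = 3, geometric multiplicity = 1

Determining the block sizes for each eigenvalue:
  λ = 4: one block (gm = 1), so the single block has size am = 3 → block sizes [3]

Assembling the blocks gives a Jordan form
J =
  [4, 1, 0]
  [0, 4, 1]
  [0, 0, 4]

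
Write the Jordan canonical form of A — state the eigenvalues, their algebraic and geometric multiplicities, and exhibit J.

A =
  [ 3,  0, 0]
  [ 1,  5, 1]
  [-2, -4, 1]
J_2(3) ⊕ J_1(3)

The characteristic polynomial is
  det(x·I − A) = x^3 - 9*x^2 + 27*x - 27 = (x - 3)^3

Eigenvalues and multiplicities (the geometric multiplicity of λ is n − rank(A − λI), which equals the number of Jordan blocks for λ):
  λ = 3: algebraic multiplicity = 3, geometric multiplicity = 2

Determining the block sizes for each eigenvalue:
  λ = 3: 2 blocks summing to 3 forces exactly one block of size 2 and the rest size 1 → block sizes [2, 1]

Assembling the blocks gives a Jordan form
J =
  [3, 1, 0]
  [0, 3, 0]
  [0, 0, 3]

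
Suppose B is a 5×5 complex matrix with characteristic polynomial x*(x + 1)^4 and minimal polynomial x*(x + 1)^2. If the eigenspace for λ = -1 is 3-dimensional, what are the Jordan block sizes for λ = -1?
Block sizes for λ = -1: [2, 1, 1]

Step 1 — from the characteristic polynomial, algebraic multiplicity of λ = -1 is 4. From dim ker(B − (-1)·I) = 3, there are exactly 3 Jordan blocks for λ = -1.
Step 2 — from the minimal polynomial, the factor (x + 1)^2 tells us the largest block for λ = -1 has size 2.
Step 3 — with total size 4, 3 blocks, and largest block 2, the block sizes (in nonincreasing order) are [2, 1, 1].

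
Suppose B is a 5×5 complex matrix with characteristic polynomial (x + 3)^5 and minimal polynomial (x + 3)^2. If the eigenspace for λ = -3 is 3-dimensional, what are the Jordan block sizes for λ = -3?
Block sizes for λ = -3: [2, 2, 1]

Step 1 — from the characteristic polynomial, algebraic multiplicity of λ = -3 is 5. From dim ker(B − (-3)·I) = 3, there are exactly 3 Jordan blocks for λ = -3.
Step 2 — from the minimal polynomial, the factor (x + 3)^2 tells us the largest block for λ = -3 has size 2.
Step 3 — with total size 5, 3 blocks, and largest block 2, the block sizes (in nonincreasing order) are [2, 2, 1].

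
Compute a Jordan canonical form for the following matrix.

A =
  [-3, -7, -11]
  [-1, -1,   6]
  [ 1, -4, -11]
J_3(-5)

The characteristic polynomial is
  det(x·I − A) = x^3 + 15*x^2 + 75*x + 125 = (x + 5)^3

Eigenvalues and multiplicities (the geometric multiplicity of λ is n − rank(A − λI), which equals the number of Jordan blocks for λ):
  λ = -5: algebraic multiplicity = 3, geometric multiplicity = 1

Determining the block sizes for each eigenvalue:
  λ = -5: one block (gm = 1), so the single block has size am = 3 → block sizes [3]

Assembling the blocks gives a Jordan form
J =
  [-5,  1,  0]
  [ 0, -5,  1]
  [ 0,  0, -5]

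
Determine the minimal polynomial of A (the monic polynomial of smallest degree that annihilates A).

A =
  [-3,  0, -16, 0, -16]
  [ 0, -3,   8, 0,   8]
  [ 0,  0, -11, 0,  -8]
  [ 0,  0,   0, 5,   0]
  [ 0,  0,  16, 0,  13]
x^2 - 2*x - 15

The characteristic polynomial is χ_A(x) = (x - 5)^2*(x + 3)^3, so the eigenvalues are known. The minimal polynomial is
  m_A(x) = Π_λ (x − λ)^{k_λ}
where k_λ is the size of the *largest* Jordan block for λ (equivalently, the smallest k with (A − λI)^k v = 0 for every generalised eigenvector v of λ).

  λ = -3: largest Jordan block has size 1, contributing (x + 3)
  λ = 5: largest Jordan block has size 1, contributing (x − 5)

So m_A(x) = (x - 5)*(x + 3) = x^2 - 2*x - 15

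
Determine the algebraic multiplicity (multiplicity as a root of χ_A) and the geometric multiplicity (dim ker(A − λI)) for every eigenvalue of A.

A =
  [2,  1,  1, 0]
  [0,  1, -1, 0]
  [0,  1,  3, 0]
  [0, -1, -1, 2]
λ = 2: alg = 4, geom = 3

Step 1 — factor the characteristic polynomial to read off the algebraic multiplicities:
  χ_A(x) = (x - 2)^4

Step 2 — compute geometric multiplicities via the rank-nullity identity g(λ) = n − rank(A − λI):
  rank(A − (2)·I) = 1, so dim ker(A − (2)·I) = n − 1 = 3

Summary:
  λ = 2: algebraic multiplicity = 4, geometric multiplicity = 3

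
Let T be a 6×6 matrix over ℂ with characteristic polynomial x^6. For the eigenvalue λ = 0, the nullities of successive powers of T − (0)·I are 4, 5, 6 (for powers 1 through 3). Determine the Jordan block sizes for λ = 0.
Block sizes for λ = 0: [3, 1, 1, 1]

From the dimensions of kernels of powers, the number of Jordan blocks of size at least j is d_j − d_{j−1} where d_j = dim ker(N^j) (with d_0 = 0). Computing the differences gives [4, 1, 1].
The number of blocks of size exactly k is (#blocks of size ≥ k) − (#blocks of size ≥ k + 1), so the partition is: 3 block(s) of size 1, 1 block(s) of size 3.
In nonincreasing order the block sizes are [3, 1, 1, 1].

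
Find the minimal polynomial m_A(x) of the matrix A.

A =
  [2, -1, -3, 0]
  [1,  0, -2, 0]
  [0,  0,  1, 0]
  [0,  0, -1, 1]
x^3 - 3*x^2 + 3*x - 1

The characteristic polynomial is χ_A(x) = (x - 1)^4, so the eigenvalues are known. The minimal polynomial is
  m_A(x) = Π_λ (x − λ)^{k_λ}
where k_λ is the size of the *largest* Jordan block for λ (equivalently, the smallest k with (A − λI)^k v = 0 for every generalised eigenvector v of λ).

  λ = 1: largest Jordan block has size 3, contributing (x − 1)^3

So m_A(x) = (x - 1)^3 = x^3 - 3*x^2 + 3*x - 1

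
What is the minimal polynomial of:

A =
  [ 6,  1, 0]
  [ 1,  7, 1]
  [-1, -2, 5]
x^3 - 18*x^2 + 108*x - 216

The characteristic polynomial is χ_A(x) = (x - 6)^3, so the eigenvalues are known. The minimal polynomial is
  m_A(x) = Π_λ (x − λ)^{k_λ}
where k_λ is the size of the *largest* Jordan block for λ (equivalently, the smallest k with (A − λI)^k v = 0 for every generalised eigenvector v of λ).

  λ = 6: largest Jordan block has size 3, contributing (x − 6)^3

So m_A(x) = (x - 6)^3 = x^3 - 18*x^2 + 108*x - 216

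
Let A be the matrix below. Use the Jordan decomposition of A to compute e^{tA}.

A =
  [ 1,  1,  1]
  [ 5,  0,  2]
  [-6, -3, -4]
e^{tA} =
  [3*t^2*exp(-t)/2 + 2*t*exp(-t) + exp(-t), t*exp(-t), t^2*exp(-t)/2 + t*exp(-t)]
  [3*t^2*exp(-t)/2 + 5*t*exp(-t), t*exp(-t) + exp(-t), t^2*exp(-t)/2 + 2*t*exp(-t)]
  [-9*t^2*exp(-t)/2 - 6*t*exp(-t), -3*t*exp(-t), -3*t^2*exp(-t)/2 - 3*t*exp(-t) + exp(-t)]

Strategy: write A = P · J · P⁻¹ where J is a Jordan canonical form, so e^{tA} = P · e^{tJ} · P⁻¹, and e^{tJ} can be computed block-by-block.

A has Jordan form
J =
  [-1,  1,  0]
  [ 0, -1,  1]
  [ 0,  0, -1]
(up to reordering of blocks).

Per-block formulas:
  For a 3×3 Jordan block J_3(-1): exp(t · J_3(-1)) = e^(-1t)·(I + t·N + (t^2/2)·N^2), where N is the 3×3 nilpotent shift.

After assembling e^{tJ} and conjugating by P, we get:

e^{tA} =
  [3*t^2*exp(-t)/2 + 2*t*exp(-t) + exp(-t), t*exp(-t), t^2*exp(-t)/2 + t*exp(-t)]
  [3*t^2*exp(-t)/2 + 5*t*exp(-t), t*exp(-t) + exp(-t), t^2*exp(-t)/2 + 2*t*exp(-t)]
  [-9*t^2*exp(-t)/2 - 6*t*exp(-t), -3*t*exp(-t), -3*t^2*exp(-t)/2 - 3*t*exp(-t) + exp(-t)]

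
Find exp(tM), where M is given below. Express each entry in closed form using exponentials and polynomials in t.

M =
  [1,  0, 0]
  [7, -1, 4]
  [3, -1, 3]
e^{tM} =
  [exp(t), 0, 0]
  [-t^2*exp(t) + 7*t*exp(t), -2*t*exp(t) + exp(t), 4*t*exp(t)]
  [-t^2*exp(t)/2 + 3*t*exp(t), -t*exp(t), 2*t*exp(t) + exp(t)]

Strategy: write M = P · J · P⁻¹ where J is a Jordan canonical form, so e^{tM} = P · e^{tJ} · P⁻¹, and e^{tJ} can be computed block-by-block.

M has Jordan form
J =
  [1, 1, 0]
  [0, 1, 1]
  [0, 0, 1]
(up to reordering of blocks).

Per-block formulas:
  For a 3×3 Jordan block J_3(1): exp(t · J_3(1)) = e^(1t)·(I + t·N + (t^2/2)·N^2), where N is the 3×3 nilpotent shift.

After assembling e^{tJ} and conjugating by P, we get:

e^{tM} =
  [exp(t), 0, 0]
  [-t^2*exp(t) + 7*t*exp(t), -2*t*exp(t) + exp(t), 4*t*exp(t)]
  [-t^2*exp(t)/2 + 3*t*exp(t), -t*exp(t), 2*t*exp(t) + exp(t)]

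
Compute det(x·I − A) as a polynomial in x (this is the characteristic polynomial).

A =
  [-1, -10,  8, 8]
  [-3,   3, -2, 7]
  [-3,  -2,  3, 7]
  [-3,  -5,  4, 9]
x^4 - 14*x^3 + 69*x^2 - 140*x + 100

Expanding det(x·I − A) (e.g. by cofactor expansion or by noting that A is similar to its Jordan form J, which has the same characteristic polynomial as A) gives
  χ_A(x) = x^4 - 14*x^3 + 69*x^2 - 140*x + 100
which factors as (x - 5)^2*(x - 2)^2. The eigenvalues (with algebraic multiplicities) are λ = 2 with multiplicity 2, λ = 5 with multiplicity 2.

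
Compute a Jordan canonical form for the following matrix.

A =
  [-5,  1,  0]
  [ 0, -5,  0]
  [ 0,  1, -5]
J_2(-5) ⊕ J_1(-5)

The characteristic polynomial is
  det(x·I − A) = x^3 + 15*x^2 + 75*x + 125 = (x + 5)^3

Eigenvalues and multiplicities (the geometric multiplicity of λ is n − rank(A − λI), which equals the number of Jordan blocks for λ):
  λ = -5: algebraic multiplicity = 3, geometric multiplicity = 2

Determining the block sizes for each eigenvalue:
  λ = -5: 2 blocks summing to 3 forces exactly one block of size 2 and the rest size 1 → block sizes [2, 1]

Assembling the blocks gives a Jordan form
J =
  [-5,  1,  0]
  [ 0, -5,  0]
  [ 0,  0, -5]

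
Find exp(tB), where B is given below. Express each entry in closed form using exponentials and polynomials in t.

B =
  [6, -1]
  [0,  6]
e^{tB} =
  [exp(6*t), -t*exp(6*t)]
  [0, exp(6*t)]

Strategy: write B = P · J · P⁻¹ where J is a Jordan canonical form, so e^{tB} = P · e^{tJ} · P⁻¹, and e^{tJ} can be computed block-by-block.

B has Jordan form
J =
  [6, 1]
  [0, 6]
(up to reordering of blocks).

Per-block formulas:
  For a 2×2 Jordan block J_2(6): exp(t · J_2(6)) = e^(6t)·(I + t·N), where N is the 2×2 nilpotent shift.

After assembling e^{tJ} and conjugating by P, we get:

e^{tB} =
  [exp(6*t), -t*exp(6*t)]
  [0, exp(6*t)]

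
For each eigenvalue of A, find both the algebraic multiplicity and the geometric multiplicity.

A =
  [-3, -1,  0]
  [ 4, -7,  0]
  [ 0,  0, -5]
λ = -5: alg = 3, geom = 2

Step 1 — factor the characteristic polynomial to read off the algebraic multiplicities:
  χ_A(x) = (x + 5)^3

Step 2 — compute geometric multiplicities via the rank-nullity identity g(λ) = n − rank(A − λI):
  rank(A − (-5)·I) = 1, so dim ker(A − (-5)·I) = n − 1 = 2

Summary:
  λ = -5: algebraic multiplicity = 3, geometric multiplicity = 2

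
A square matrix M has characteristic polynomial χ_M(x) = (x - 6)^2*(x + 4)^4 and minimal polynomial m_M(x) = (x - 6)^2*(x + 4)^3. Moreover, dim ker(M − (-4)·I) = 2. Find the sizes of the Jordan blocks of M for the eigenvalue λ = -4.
Block sizes for λ = -4: [3, 1]

Step 1 — from the characteristic polynomial, algebraic multiplicity of λ = -4 is 4. From dim ker(M − (-4)·I) = 2, there are exactly 2 Jordan blocks for λ = -4.
Step 2 — from the minimal polynomial, the factor (x + 4)^3 tells us the largest block for λ = -4 has size 3.
Step 3 — with total size 4, 2 blocks, and largest block 3, the block sizes (in nonincreasing order) are [3, 1].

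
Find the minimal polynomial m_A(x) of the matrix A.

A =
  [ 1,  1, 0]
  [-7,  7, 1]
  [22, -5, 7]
x^3 - 15*x^2 + 75*x - 125

The characteristic polynomial is χ_A(x) = (x - 5)^3, so the eigenvalues are known. The minimal polynomial is
  m_A(x) = Π_λ (x − λ)^{k_λ}
where k_λ is the size of the *largest* Jordan block for λ (equivalently, the smallest k with (A − λI)^k v = 0 for every generalised eigenvector v of λ).

  λ = 5: largest Jordan block has size 3, contributing (x − 5)^3

So m_A(x) = (x - 5)^3 = x^3 - 15*x^2 + 75*x - 125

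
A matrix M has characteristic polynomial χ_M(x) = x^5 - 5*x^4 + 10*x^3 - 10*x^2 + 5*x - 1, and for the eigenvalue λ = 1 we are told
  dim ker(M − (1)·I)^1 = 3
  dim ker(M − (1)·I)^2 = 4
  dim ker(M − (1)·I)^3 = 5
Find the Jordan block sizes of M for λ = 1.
Block sizes for λ = 1: [3, 1, 1]

From the dimensions of kernels of powers, the number of Jordan blocks of size at least j is d_j − d_{j−1} where d_j = dim ker(N^j) (with d_0 = 0). Computing the differences gives [3, 1, 1].
The number of blocks of size exactly k is (#blocks of size ≥ k) − (#blocks of size ≥ k + 1), so the partition is: 2 block(s) of size 1, 1 block(s) of size 3.
In nonincreasing order the block sizes are [3, 1, 1].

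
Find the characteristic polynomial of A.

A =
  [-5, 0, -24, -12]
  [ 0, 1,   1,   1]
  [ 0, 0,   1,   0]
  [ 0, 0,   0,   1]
x^4 + 2*x^3 - 12*x^2 + 14*x - 5

Expanding det(x·I − A) (e.g. by cofactor expansion or by noting that A is similar to its Jordan form J, which has the same characteristic polynomial as A) gives
  χ_A(x) = x^4 + 2*x^3 - 12*x^2 + 14*x - 5
which factors as (x - 1)^3*(x + 5). The eigenvalues (with algebraic multiplicities) are λ = -5 with multiplicity 1, λ = 1 with multiplicity 3.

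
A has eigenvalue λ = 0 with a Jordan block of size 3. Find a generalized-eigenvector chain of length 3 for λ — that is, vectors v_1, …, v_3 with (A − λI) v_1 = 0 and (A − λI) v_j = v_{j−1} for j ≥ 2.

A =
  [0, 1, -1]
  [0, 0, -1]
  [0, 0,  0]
A Jordan chain for λ = 0 of length 3:
v_1 = (-1, 0, 0)ᵀ
v_2 = (-1, -1, 0)ᵀ
v_3 = (0, 0, 1)ᵀ

Let N = A − (0)·I. We want v_3 with N^3 v_3 = 0 but N^2 v_3 ≠ 0; then v_{j-1} := N · v_j for j = 3, …, 2.

Pick v_3 = (0, 0, 1)ᵀ.
Then v_2 = N · v_3 = (-1, -1, 0)ᵀ.
Then v_1 = N · v_2 = (-1, 0, 0)ᵀ.

Sanity check: (A − (0)·I) v_1 = (0, 0, 0)ᵀ = 0. ✓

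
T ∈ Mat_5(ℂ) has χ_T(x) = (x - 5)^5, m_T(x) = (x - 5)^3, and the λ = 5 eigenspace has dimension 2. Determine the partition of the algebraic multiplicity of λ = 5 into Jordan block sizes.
Block sizes for λ = 5: [3, 2]

Step 1 — from the characteristic polynomial, algebraic multiplicity of λ = 5 is 5. From dim ker(T − (5)·I) = 2, there are exactly 2 Jordan blocks for λ = 5.
Step 2 — from the minimal polynomial, the factor (x − 5)^3 tells us the largest block for λ = 5 has size 3.
Step 3 — with total size 5, 2 blocks, and largest block 3, the block sizes (in nonincreasing order) are [3, 2].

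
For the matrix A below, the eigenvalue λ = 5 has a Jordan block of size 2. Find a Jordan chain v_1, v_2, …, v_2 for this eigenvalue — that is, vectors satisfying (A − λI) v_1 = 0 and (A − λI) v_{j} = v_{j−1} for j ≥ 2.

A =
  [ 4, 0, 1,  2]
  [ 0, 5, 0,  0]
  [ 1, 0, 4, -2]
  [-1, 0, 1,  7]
A Jordan chain for λ = 5 of length 2:
v_1 = (-1, 0, 1, -1)ᵀ
v_2 = (1, 0, 0, 0)ᵀ

Let N = A − (5)·I. We want v_2 with N^2 v_2 = 0 but N^1 v_2 ≠ 0; then v_{j-1} := N · v_j for j = 2, …, 2.

Pick v_2 = (1, 0, 0, 0)ᵀ.
Then v_1 = N · v_2 = (-1, 0, 1, -1)ᵀ.

Sanity check: (A − (5)·I) v_1 = (0, 0, 0, 0)ᵀ = 0. ✓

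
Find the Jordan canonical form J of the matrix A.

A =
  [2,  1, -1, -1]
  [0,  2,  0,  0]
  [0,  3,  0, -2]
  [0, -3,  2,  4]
J_2(2) ⊕ J_2(2)

The characteristic polynomial is
  det(x·I − A) = x^4 - 8*x^3 + 24*x^2 - 32*x + 16 = (x - 2)^4

Eigenvalues and multiplicities (the geometric multiplicity of λ is n − rank(A − λI), which equals the number of Jordan blocks for λ):
  λ = 2: algebraic multiplicity = 4, geometric multiplicity = 2

Determining the block sizes for each eigenvalue:
  λ = 2: with am = 4 and gm = 2, the partition is not yet determined (e.g. several partitions of 4 into 2 parts exist). Let N = A − (2)·I. Computing rank(N^1) = 2, rank(N^2) = 0; the number of blocks of size ≥ j is rank(N^{j−1}) − rank(N^j), giving [2, 2]. So we have 2 block(s) of size 2 → block sizes [2, 2]

Assembling the blocks gives a Jordan form
J =
  [2, 1, 0, 0]
  [0, 2, 0, 0]
  [0, 0, 2, 1]
  [0, 0, 0, 2]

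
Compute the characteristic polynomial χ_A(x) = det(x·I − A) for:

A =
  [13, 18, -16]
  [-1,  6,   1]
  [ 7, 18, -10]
x^3 - 9*x^2 + 108

Expanding det(x·I − A) (e.g. by cofactor expansion or by noting that A is similar to its Jordan form J, which has the same characteristic polynomial as A) gives
  χ_A(x) = x^3 - 9*x^2 + 108
which factors as (x - 6)^2*(x + 3). The eigenvalues (with algebraic multiplicities) are λ = -3 with multiplicity 1, λ = 6 with multiplicity 2.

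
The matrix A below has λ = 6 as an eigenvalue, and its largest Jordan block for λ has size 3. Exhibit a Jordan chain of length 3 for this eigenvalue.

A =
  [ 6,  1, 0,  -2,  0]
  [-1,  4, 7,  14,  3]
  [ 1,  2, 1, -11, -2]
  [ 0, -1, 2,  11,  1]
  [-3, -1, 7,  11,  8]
A Jordan chain for λ = 6 of length 3:
v_1 = (-1, 0, -1, 0, 2)ᵀ
v_2 = (0, -1, 1, 0, -3)ᵀ
v_3 = (1, 0, 0, 0, 0)ᵀ

Let N = A − (6)·I. We want v_3 with N^3 v_3 = 0 but N^2 v_3 ≠ 0; then v_{j-1} := N · v_j for j = 3, …, 2.

Pick v_3 = (1, 0, 0, 0, 0)ᵀ.
Then v_2 = N · v_3 = (0, -1, 1, 0, -3)ᵀ.
Then v_1 = N · v_2 = (-1, 0, -1, 0, 2)ᵀ.

Sanity check: (A − (6)·I) v_1 = (0, 0, 0, 0, 0)ᵀ = 0. ✓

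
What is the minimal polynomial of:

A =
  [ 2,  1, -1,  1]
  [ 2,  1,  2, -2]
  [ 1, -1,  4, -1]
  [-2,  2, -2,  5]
x^2 - 6*x + 9

The characteristic polynomial is χ_A(x) = (x - 3)^4, so the eigenvalues are known. The minimal polynomial is
  m_A(x) = Π_λ (x − λ)^{k_λ}
where k_λ is the size of the *largest* Jordan block for λ (equivalently, the smallest k with (A − λI)^k v = 0 for every generalised eigenvector v of λ).

  λ = 3: largest Jordan block has size 2, contributing (x − 3)^2

So m_A(x) = (x - 3)^2 = x^2 - 6*x + 9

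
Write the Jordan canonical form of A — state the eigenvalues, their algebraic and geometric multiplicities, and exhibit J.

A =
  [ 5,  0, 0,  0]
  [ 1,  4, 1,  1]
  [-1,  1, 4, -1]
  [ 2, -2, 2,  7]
J_2(5) ⊕ J_1(5) ⊕ J_1(5)

The characteristic polynomial is
  det(x·I − A) = x^4 - 20*x^3 + 150*x^2 - 500*x + 625 = (x - 5)^4

Eigenvalues and multiplicities (the geometric multiplicity of λ is n − rank(A − λI), which equals the number of Jordan blocks for λ):
  λ = 5: algebraic multiplicity = 4, geometric multiplicity = 3

Determining the block sizes for each eigenvalue:
  λ = 5: 3 blocks summing to 4 forces exactly one block of size 2 and the rest size 1 → block sizes [2, 1, 1]

Assembling the blocks gives a Jordan form
J =
  [5, 1, 0, 0]
  [0, 5, 0, 0]
  [0, 0, 5, 0]
  [0, 0, 0, 5]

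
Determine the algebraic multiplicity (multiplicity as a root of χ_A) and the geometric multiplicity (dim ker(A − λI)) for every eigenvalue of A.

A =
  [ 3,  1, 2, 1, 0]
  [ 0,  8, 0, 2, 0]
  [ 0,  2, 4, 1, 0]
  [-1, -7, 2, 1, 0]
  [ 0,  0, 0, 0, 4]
λ = 4: alg = 5, geom = 3

Step 1 — factor the characteristic polynomial to read off the algebraic multiplicities:
  χ_A(x) = (x - 4)^5

Step 2 — compute geometric multiplicities via the rank-nullity identity g(λ) = n − rank(A − λI):
  rank(A − (4)·I) = 2, so dim ker(A − (4)·I) = n − 2 = 3

Summary:
  λ = 4: algebraic multiplicity = 5, geometric multiplicity = 3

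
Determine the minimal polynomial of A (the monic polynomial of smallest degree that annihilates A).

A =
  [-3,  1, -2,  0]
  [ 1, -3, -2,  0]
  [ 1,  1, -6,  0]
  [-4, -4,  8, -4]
x^2 + 8*x + 16

The characteristic polynomial is χ_A(x) = (x + 4)^4, so the eigenvalues are known. The minimal polynomial is
  m_A(x) = Π_λ (x − λ)^{k_λ}
where k_λ is the size of the *largest* Jordan block for λ (equivalently, the smallest k with (A − λI)^k v = 0 for every generalised eigenvector v of λ).

  λ = -4: largest Jordan block has size 2, contributing (x + 4)^2

So m_A(x) = (x + 4)^2 = x^2 + 8*x + 16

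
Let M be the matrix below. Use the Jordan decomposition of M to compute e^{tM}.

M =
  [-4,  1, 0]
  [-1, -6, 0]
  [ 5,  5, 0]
e^{tM} =
  [t*exp(-5*t) + exp(-5*t), t*exp(-5*t), 0]
  [-t*exp(-5*t), -t*exp(-5*t) + exp(-5*t), 0]
  [1 - exp(-5*t), 1 - exp(-5*t), 1]

Strategy: write M = P · J · P⁻¹ where J is a Jordan canonical form, so e^{tM} = P · e^{tJ} · P⁻¹, and e^{tJ} can be computed block-by-block.

M has Jordan form
J =
  [-5,  1, 0]
  [ 0, -5, 0]
  [ 0,  0, 0]
(up to reordering of blocks).

Per-block formulas:
  For a 2×2 Jordan block J_2(-5): exp(t · J_2(-5)) = e^(-5t)·(I + t·N), where N is the 2×2 nilpotent shift.
  For a 1×1 block at λ = 0: exp(t · [0]) = [e^(0t)].

After assembling e^{tJ} and conjugating by P, we get:

e^{tM} =
  [t*exp(-5*t) + exp(-5*t), t*exp(-5*t), 0]
  [-t*exp(-5*t), -t*exp(-5*t) + exp(-5*t), 0]
  [1 - exp(-5*t), 1 - exp(-5*t), 1]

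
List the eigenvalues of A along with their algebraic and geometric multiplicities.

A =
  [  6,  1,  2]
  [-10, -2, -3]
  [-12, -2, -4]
λ = 0: alg = 3, geom = 1

Step 1 — factor the characteristic polynomial to read off the algebraic multiplicities:
  χ_A(x) = x^3

Step 2 — compute geometric multiplicities via the rank-nullity identity g(λ) = n − rank(A − λI):
  rank(A − (0)·I) = 2, so dim ker(A − (0)·I) = n − 2 = 1

Summary:
  λ = 0: algebraic multiplicity = 3, geometric multiplicity = 1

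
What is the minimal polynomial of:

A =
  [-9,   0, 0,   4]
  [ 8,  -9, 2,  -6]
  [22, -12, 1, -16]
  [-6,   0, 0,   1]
x^2 + 8*x + 15

The characteristic polynomial is χ_A(x) = (x + 3)^2*(x + 5)^2, so the eigenvalues are known. The minimal polynomial is
  m_A(x) = Π_λ (x − λ)^{k_λ}
where k_λ is the size of the *largest* Jordan block for λ (equivalently, the smallest k with (A − λI)^k v = 0 for every generalised eigenvector v of λ).

  λ = -5: largest Jordan block has size 1, contributing (x + 5)
  λ = -3: largest Jordan block has size 1, contributing (x + 3)

So m_A(x) = (x + 3)*(x + 5) = x^2 + 8*x + 15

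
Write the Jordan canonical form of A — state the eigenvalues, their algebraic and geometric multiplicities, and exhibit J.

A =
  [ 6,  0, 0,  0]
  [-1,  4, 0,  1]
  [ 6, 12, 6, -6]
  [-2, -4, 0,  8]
J_2(6) ⊕ J_1(6) ⊕ J_1(6)

The characteristic polynomial is
  det(x·I − A) = x^4 - 24*x^3 + 216*x^2 - 864*x + 1296 = (x - 6)^4

Eigenvalues and multiplicities (the geometric multiplicity of λ is n − rank(A − λI), which equals the number of Jordan blocks for λ):
  λ = 6: algebraic multiplicity = 4, geometric multiplicity = 3

Determining the block sizes for each eigenvalue:
  λ = 6: 3 blocks summing to 4 forces exactly one block of size 2 and the rest size 1 → block sizes [2, 1, 1]

Assembling the blocks gives a Jordan form
J =
  [6, 1, 0, 0]
  [0, 6, 0, 0]
  [0, 0, 6, 0]
  [0, 0, 0, 6]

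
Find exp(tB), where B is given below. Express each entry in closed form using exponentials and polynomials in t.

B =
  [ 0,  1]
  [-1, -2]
e^{tB} =
  [t*exp(-t) + exp(-t), t*exp(-t)]
  [-t*exp(-t), -t*exp(-t) + exp(-t)]

Strategy: write B = P · J · P⁻¹ where J is a Jordan canonical form, so e^{tB} = P · e^{tJ} · P⁻¹, and e^{tJ} can be computed block-by-block.

B has Jordan form
J =
  [-1,  1]
  [ 0, -1]
(up to reordering of blocks).

Per-block formulas:
  For a 2×2 Jordan block J_2(-1): exp(t · J_2(-1)) = e^(-1t)·(I + t·N), where N is the 2×2 nilpotent shift.

After assembling e^{tJ} and conjugating by P, we get:

e^{tB} =
  [t*exp(-t) + exp(-t), t*exp(-t)]
  [-t*exp(-t), -t*exp(-t) + exp(-t)]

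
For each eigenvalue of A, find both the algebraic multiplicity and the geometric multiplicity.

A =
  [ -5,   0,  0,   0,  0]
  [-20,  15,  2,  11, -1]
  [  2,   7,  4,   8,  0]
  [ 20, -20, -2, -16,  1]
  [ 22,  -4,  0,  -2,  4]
λ = -5: alg = 2, geom = 2; λ = 4: alg = 3, geom = 1

Step 1 — factor the characteristic polynomial to read off the algebraic multiplicities:
  χ_A(x) = (x - 4)^3*(x + 5)^2

Step 2 — compute geometric multiplicities via the rank-nullity identity g(λ) = n − rank(A − λI):
  rank(A − (-5)·I) = 3, so dim ker(A − (-5)·I) = n − 3 = 2
  rank(A − (4)·I) = 4, so dim ker(A − (4)·I) = n − 4 = 1

Summary:
  λ = -5: algebraic multiplicity = 2, geometric multiplicity = 2
  λ = 4: algebraic multiplicity = 3, geometric multiplicity = 1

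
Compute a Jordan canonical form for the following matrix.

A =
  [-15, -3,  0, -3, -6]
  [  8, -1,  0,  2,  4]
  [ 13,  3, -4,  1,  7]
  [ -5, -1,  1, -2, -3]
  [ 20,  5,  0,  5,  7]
J_3(-3) ⊕ J_1(-3) ⊕ J_1(-3)

The characteristic polynomial is
  det(x·I − A) = x^5 + 15*x^4 + 90*x^3 + 270*x^2 + 405*x + 243 = (x + 3)^5

Eigenvalues and multiplicities (the geometric multiplicity of λ is n − rank(A − λI), which equals the number of Jordan blocks for λ):
  λ = -3: algebraic multiplicity = 5, geometric multiplicity = 3

Determining the block sizes for each eigenvalue:
  λ = -3: with am = 5 and gm = 3, the partition is not yet determined (e.g. several partitions of 5 into 3 parts exist). Let N = A − (-3)·I. Computing rank(N^1) = 2, rank(N^2) = 1, rank(N^3) = 0; the number of blocks of size ≥ j is rank(N^{j−1}) − rank(N^j), giving [3, 1, 1]. So we have 1 block(s) of size 3, 2 block(s) of size 1 → block sizes [3, 1, 1]

Assembling the blocks gives a Jordan form
J =
  [-3,  1,  0,  0,  0]
  [ 0, -3,  1,  0,  0]
  [ 0,  0, -3,  0,  0]
  [ 0,  0,  0, -3,  0]
  [ 0,  0,  0,  0, -3]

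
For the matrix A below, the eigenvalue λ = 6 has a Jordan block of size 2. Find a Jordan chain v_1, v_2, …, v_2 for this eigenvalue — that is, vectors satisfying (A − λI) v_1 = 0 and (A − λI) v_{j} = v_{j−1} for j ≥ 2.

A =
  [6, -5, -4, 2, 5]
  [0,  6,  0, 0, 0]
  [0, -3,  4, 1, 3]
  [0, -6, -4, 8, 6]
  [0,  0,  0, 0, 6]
A Jordan chain for λ = 6 of length 2:
v_1 = (-5, 0, -3, -6, 0)ᵀ
v_2 = (0, 1, 0, 0, 0)ᵀ

Let N = A − (6)·I. We want v_2 with N^2 v_2 = 0 but N^1 v_2 ≠ 0; then v_{j-1} := N · v_j for j = 2, …, 2.

Pick v_2 = (0, 1, 0, 0, 0)ᵀ.
Then v_1 = N · v_2 = (-5, 0, -3, -6, 0)ᵀ.

Sanity check: (A − (6)·I) v_1 = (0, 0, 0, 0, 0)ᵀ = 0. ✓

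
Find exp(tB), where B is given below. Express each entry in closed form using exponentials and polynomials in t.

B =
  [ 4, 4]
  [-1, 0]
e^{tB} =
  [2*t*exp(2*t) + exp(2*t), 4*t*exp(2*t)]
  [-t*exp(2*t), -2*t*exp(2*t) + exp(2*t)]

Strategy: write B = P · J · P⁻¹ where J is a Jordan canonical form, so e^{tB} = P · e^{tJ} · P⁻¹, and e^{tJ} can be computed block-by-block.

B has Jordan form
J =
  [2, 1]
  [0, 2]
(up to reordering of blocks).

Per-block formulas:
  For a 2×2 Jordan block J_2(2): exp(t · J_2(2)) = e^(2t)·(I + t·N), where N is the 2×2 nilpotent shift.

After assembling e^{tJ} and conjugating by P, we get:

e^{tB} =
  [2*t*exp(2*t) + exp(2*t), 4*t*exp(2*t)]
  [-t*exp(2*t), -2*t*exp(2*t) + exp(2*t)]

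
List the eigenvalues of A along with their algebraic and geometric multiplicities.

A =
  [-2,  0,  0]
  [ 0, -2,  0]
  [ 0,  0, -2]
λ = -2: alg = 3, geom = 3

Step 1 — factor the characteristic polynomial to read off the algebraic multiplicities:
  χ_A(x) = (x + 2)^3

Step 2 — compute geometric multiplicities via the rank-nullity identity g(λ) = n − rank(A − λI):
  rank(A − (-2)·I) = 0, so dim ker(A − (-2)·I) = n − 0 = 3

Summary:
  λ = -2: algebraic multiplicity = 3, geometric multiplicity = 3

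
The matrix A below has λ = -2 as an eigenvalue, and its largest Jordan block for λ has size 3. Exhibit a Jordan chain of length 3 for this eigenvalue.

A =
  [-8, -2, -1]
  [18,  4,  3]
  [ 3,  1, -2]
A Jordan chain for λ = -2 of length 3:
v_1 = (-3, 9, 0)ᵀ
v_2 = (-6, 18, 3)ᵀ
v_3 = (1, 0, 0)ᵀ

Let N = A − (-2)·I. We want v_3 with N^3 v_3 = 0 but N^2 v_3 ≠ 0; then v_{j-1} := N · v_j for j = 3, …, 2.

Pick v_3 = (1, 0, 0)ᵀ.
Then v_2 = N · v_3 = (-6, 18, 3)ᵀ.
Then v_1 = N · v_2 = (-3, 9, 0)ᵀ.

Sanity check: (A − (-2)·I) v_1 = (0, 0, 0)ᵀ = 0. ✓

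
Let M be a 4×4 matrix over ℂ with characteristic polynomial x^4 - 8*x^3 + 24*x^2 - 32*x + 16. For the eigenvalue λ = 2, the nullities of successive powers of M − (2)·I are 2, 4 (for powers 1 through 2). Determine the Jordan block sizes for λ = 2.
Block sizes for λ = 2: [2, 2]

From the dimensions of kernels of powers, the number of Jordan blocks of size at least j is d_j − d_{j−1} where d_j = dim ker(N^j) (with d_0 = 0). Computing the differences gives [2, 2].
The number of blocks of size exactly k is (#blocks of size ≥ k) − (#blocks of size ≥ k + 1), so the partition is: 2 block(s) of size 2.
In nonincreasing order the block sizes are [2, 2].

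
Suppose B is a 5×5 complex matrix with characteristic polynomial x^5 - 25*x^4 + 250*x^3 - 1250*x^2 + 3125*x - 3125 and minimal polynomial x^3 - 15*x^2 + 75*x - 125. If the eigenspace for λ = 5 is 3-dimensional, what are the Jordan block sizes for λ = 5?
Block sizes for λ = 5: [3, 1, 1]

Step 1 — from the characteristic polynomial, algebraic multiplicity of λ = 5 is 5. From dim ker(B − (5)·I) = 3, there are exactly 3 Jordan blocks for λ = 5.
Step 2 — from the minimal polynomial, the factor (x − 5)^3 tells us the largest block for λ = 5 has size 3.
Step 3 — with total size 5, 3 blocks, and largest block 3, the block sizes (in nonincreasing order) are [3, 1, 1].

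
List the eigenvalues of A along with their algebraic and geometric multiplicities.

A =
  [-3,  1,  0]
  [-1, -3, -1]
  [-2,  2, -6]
λ = -4: alg = 3, geom = 1

Step 1 — factor the characteristic polynomial to read off the algebraic multiplicities:
  χ_A(x) = (x + 4)^3

Step 2 — compute geometric multiplicities via the rank-nullity identity g(λ) = n − rank(A − λI):
  rank(A − (-4)·I) = 2, so dim ker(A − (-4)·I) = n − 2 = 1

Summary:
  λ = -4: algebraic multiplicity = 3, geometric multiplicity = 1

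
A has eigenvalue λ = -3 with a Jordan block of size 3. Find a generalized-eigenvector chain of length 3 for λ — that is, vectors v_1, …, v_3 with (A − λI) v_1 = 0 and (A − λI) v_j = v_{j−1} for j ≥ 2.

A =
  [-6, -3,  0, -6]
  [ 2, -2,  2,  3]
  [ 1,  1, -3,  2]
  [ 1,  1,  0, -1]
A Jordan chain for λ = -3 of length 3:
v_1 = (-3, 1, 1, 1)ᵀ
v_2 = (-3, 2, 1, 1)ᵀ
v_3 = (1, 0, 0, 0)ᵀ

Let N = A − (-3)·I. We want v_3 with N^3 v_3 = 0 but N^2 v_3 ≠ 0; then v_{j-1} := N · v_j for j = 3, …, 2.

Pick v_3 = (1, 0, 0, 0)ᵀ.
Then v_2 = N · v_3 = (-3, 2, 1, 1)ᵀ.
Then v_1 = N · v_2 = (-3, 1, 1, 1)ᵀ.

Sanity check: (A − (-3)·I) v_1 = (0, 0, 0, 0)ᵀ = 0. ✓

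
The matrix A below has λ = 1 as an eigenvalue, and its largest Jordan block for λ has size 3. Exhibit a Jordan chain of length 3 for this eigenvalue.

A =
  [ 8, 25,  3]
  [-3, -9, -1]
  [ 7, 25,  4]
A Jordan chain for λ = 1 of length 3:
v_1 = (-5, 2, -5)ᵀ
v_2 = (7, -3, 7)ᵀ
v_3 = (1, 0, 0)ᵀ

Let N = A − (1)·I. We want v_3 with N^3 v_3 = 0 but N^2 v_3 ≠ 0; then v_{j-1} := N · v_j for j = 3, …, 2.

Pick v_3 = (1, 0, 0)ᵀ.
Then v_2 = N · v_3 = (7, -3, 7)ᵀ.
Then v_1 = N · v_2 = (-5, 2, -5)ᵀ.

Sanity check: (A − (1)·I) v_1 = (0, 0, 0)ᵀ = 0. ✓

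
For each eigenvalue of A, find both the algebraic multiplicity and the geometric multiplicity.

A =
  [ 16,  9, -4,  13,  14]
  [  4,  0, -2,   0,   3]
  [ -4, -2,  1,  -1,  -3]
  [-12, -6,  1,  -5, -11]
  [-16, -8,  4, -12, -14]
λ = -2: alg = 3, geom = 1; λ = 2: alg = 2, geom = 1

Step 1 — factor the characteristic polynomial to read off the algebraic multiplicities:
  χ_A(x) = (x - 2)^2*(x + 2)^3

Step 2 — compute geometric multiplicities via the rank-nullity identity g(λ) = n − rank(A − λI):
  rank(A − (-2)·I) = 4, so dim ker(A − (-2)·I) = n − 4 = 1
  rank(A − (2)·I) = 4, so dim ker(A − (2)·I) = n − 4 = 1

Summary:
  λ = -2: algebraic multiplicity = 3, geometric multiplicity = 1
  λ = 2: algebraic multiplicity = 2, geometric multiplicity = 1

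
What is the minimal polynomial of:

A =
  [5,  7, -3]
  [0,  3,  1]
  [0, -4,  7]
x^3 - 15*x^2 + 75*x - 125

The characteristic polynomial is χ_A(x) = (x - 5)^3, so the eigenvalues are known. The minimal polynomial is
  m_A(x) = Π_λ (x − λ)^{k_λ}
where k_λ is the size of the *largest* Jordan block for λ (equivalently, the smallest k with (A − λI)^k v = 0 for every generalised eigenvector v of λ).

  λ = 5: largest Jordan block has size 3, contributing (x − 5)^3

So m_A(x) = (x - 5)^3 = x^3 - 15*x^2 + 75*x - 125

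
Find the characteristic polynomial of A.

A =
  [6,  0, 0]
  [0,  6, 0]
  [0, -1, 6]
x^3 - 18*x^2 + 108*x - 216

Expanding det(x·I − A) (e.g. by cofactor expansion or by noting that A is similar to its Jordan form J, which has the same characteristic polynomial as A) gives
  χ_A(x) = x^3 - 18*x^2 + 108*x - 216
which factors as (x - 6)^3. The eigenvalues (with algebraic multiplicities) are λ = 6 with multiplicity 3.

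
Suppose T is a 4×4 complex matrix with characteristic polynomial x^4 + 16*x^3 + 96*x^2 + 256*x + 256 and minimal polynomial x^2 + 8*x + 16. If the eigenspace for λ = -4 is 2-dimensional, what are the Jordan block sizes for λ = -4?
Block sizes for λ = -4: [2, 2]

Step 1 — from the characteristic polynomial, algebraic multiplicity of λ = -4 is 4. From dim ker(T − (-4)·I) = 2, there are exactly 2 Jordan blocks for λ = -4.
Step 2 — from the minimal polynomial, the factor (x + 4)^2 tells us the largest block for λ = -4 has size 2.
Step 3 — with total size 4, 2 blocks, and largest block 2, the block sizes (in nonincreasing order) are [2, 2].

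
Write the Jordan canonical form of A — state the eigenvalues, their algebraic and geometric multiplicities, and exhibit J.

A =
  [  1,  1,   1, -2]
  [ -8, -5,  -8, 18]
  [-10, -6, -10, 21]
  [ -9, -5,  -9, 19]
J_3(0) ⊕ J_1(5)

The characteristic polynomial is
  det(x·I − A) = x^4 - 5*x^3 = x^3*(x - 5)

Eigenvalues and multiplicities (the geometric multiplicity of λ is n − rank(A − λI), which equals the number of Jordan blocks for λ):
  λ = 0: algebraic multiplicity = 3, geometric multiplicity = 1
  λ = 5: algebraic multiplicity = 1, geometric multiplicity = 1

Determining the block sizes for each eigenvalue:
  λ = 0: one block (gm = 1), so the single block has size am = 3 → block sizes [3]
  λ = 5: one block (gm = 1), so the single block has size am = 1 → block sizes [1]

Assembling the blocks gives a Jordan form
J =
  [0, 1, 0, 0]
  [0, 0, 1, 0]
  [0, 0, 0, 0]
  [0, 0, 0, 5]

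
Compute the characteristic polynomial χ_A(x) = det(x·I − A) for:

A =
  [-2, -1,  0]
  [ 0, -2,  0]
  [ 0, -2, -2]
x^3 + 6*x^2 + 12*x + 8

Expanding det(x·I − A) (e.g. by cofactor expansion or by noting that A is similar to its Jordan form J, which has the same characteristic polynomial as A) gives
  χ_A(x) = x^3 + 6*x^2 + 12*x + 8
which factors as (x + 2)^3. The eigenvalues (with algebraic multiplicities) are λ = -2 with multiplicity 3.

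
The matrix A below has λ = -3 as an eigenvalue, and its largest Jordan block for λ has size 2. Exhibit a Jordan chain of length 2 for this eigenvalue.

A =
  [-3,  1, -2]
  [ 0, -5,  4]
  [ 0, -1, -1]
A Jordan chain for λ = -3 of length 2:
v_1 = (1, -2, -1)ᵀ
v_2 = (0, 1, 0)ᵀ

Let N = A − (-3)·I. We want v_2 with N^2 v_2 = 0 but N^1 v_2 ≠ 0; then v_{j-1} := N · v_j for j = 2, …, 2.

Pick v_2 = (0, 1, 0)ᵀ.
Then v_1 = N · v_2 = (1, -2, -1)ᵀ.

Sanity check: (A − (-3)·I) v_1 = (0, 0, 0)ᵀ = 0. ✓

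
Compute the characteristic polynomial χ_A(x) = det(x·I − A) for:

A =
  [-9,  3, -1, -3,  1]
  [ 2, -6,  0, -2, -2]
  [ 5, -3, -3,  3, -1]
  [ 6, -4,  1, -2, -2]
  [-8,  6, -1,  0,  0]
x^5 + 20*x^4 + 160*x^3 + 640*x^2 + 1280*x + 1024

Expanding det(x·I − A) (e.g. by cofactor expansion or by noting that A is similar to its Jordan form J, which has the same characteristic polynomial as A) gives
  χ_A(x) = x^5 + 20*x^4 + 160*x^3 + 640*x^2 + 1280*x + 1024
which factors as (x + 4)^5. The eigenvalues (with algebraic multiplicities) are λ = -4 with multiplicity 5.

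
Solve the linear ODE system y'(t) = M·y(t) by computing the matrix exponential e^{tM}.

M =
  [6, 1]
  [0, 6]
e^{tM} =
  [exp(6*t), t*exp(6*t)]
  [0, exp(6*t)]

Strategy: write M = P · J · P⁻¹ where J is a Jordan canonical form, so e^{tM} = P · e^{tJ} · P⁻¹, and e^{tJ} can be computed block-by-block.

M has Jordan form
J =
  [6, 1]
  [0, 6]
(up to reordering of blocks).

Per-block formulas:
  For a 2×2 Jordan block J_2(6): exp(t · J_2(6)) = e^(6t)·(I + t·N), where N is the 2×2 nilpotent shift.

After assembling e^{tJ} and conjugating by P, we get:

e^{tM} =
  [exp(6*t), t*exp(6*t)]
  [0, exp(6*t)]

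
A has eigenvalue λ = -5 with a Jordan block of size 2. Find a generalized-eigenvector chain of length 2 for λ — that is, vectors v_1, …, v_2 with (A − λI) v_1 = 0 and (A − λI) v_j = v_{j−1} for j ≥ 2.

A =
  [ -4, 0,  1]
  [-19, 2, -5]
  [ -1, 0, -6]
A Jordan chain for λ = -5 of length 2:
v_1 = (1, 2, -1)ᵀ
v_2 = (1, 3, 0)ᵀ

Let N = A − (-5)·I. We want v_2 with N^2 v_2 = 0 but N^1 v_2 ≠ 0; then v_{j-1} := N · v_j for j = 2, …, 2.

Pick v_2 = (1, 3, 0)ᵀ.
Then v_1 = N · v_2 = (1, 2, -1)ᵀ.

Sanity check: (A − (-5)·I) v_1 = (0, 0, 0)ᵀ = 0. ✓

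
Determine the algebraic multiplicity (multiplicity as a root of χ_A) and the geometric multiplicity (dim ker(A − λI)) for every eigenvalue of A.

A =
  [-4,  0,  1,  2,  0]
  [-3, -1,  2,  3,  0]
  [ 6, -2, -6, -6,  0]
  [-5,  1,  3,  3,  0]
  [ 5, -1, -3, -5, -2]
λ = -2: alg = 5, geom = 3

Step 1 — factor the characteristic polynomial to read off the algebraic multiplicities:
  χ_A(x) = (x + 2)^5

Step 2 — compute geometric multiplicities via the rank-nullity identity g(λ) = n − rank(A − λI):
  rank(A − (-2)·I) = 2, so dim ker(A − (-2)·I) = n − 2 = 3

Summary:
  λ = -2: algebraic multiplicity = 5, geometric multiplicity = 3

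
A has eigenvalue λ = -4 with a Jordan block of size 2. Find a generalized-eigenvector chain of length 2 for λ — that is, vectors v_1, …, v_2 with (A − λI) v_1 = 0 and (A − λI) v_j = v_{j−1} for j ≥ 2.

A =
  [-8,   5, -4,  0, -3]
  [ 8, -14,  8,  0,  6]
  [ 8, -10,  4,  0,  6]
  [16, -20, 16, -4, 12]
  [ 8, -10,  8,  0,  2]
A Jordan chain for λ = -4 of length 2:
v_1 = (-4, 8, 8, 16, 8)ᵀ
v_2 = (1, 0, 0, 0, 0)ᵀ

Let N = A − (-4)·I. We want v_2 with N^2 v_2 = 0 but N^1 v_2 ≠ 0; then v_{j-1} := N · v_j for j = 2, …, 2.

Pick v_2 = (1, 0, 0, 0, 0)ᵀ.
Then v_1 = N · v_2 = (-4, 8, 8, 16, 8)ᵀ.

Sanity check: (A − (-4)·I) v_1 = (0, 0, 0, 0, 0)ᵀ = 0. ✓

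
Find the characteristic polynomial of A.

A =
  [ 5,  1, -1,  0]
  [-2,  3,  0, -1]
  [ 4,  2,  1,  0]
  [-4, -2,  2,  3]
x^4 - 12*x^3 + 54*x^2 - 108*x + 81

Expanding det(x·I − A) (e.g. by cofactor expansion or by noting that A is similar to its Jordan form J, which has the same characteristic polynomial as A) gives
  χ_A(x) = x^4 - 12*x^3 + 54*x^2 - 108*x + 81
which factors as (x - 3)^4. The eigenvalues (with algebraic multiplicities) are λ = 3 with multiplicity 4.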